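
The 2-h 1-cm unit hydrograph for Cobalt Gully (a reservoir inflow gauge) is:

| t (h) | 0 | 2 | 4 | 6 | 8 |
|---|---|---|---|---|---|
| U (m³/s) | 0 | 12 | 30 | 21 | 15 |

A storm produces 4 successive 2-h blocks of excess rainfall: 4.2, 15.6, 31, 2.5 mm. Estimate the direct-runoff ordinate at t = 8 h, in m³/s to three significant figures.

By discrete convolution, Q_j = Σ (P_i / 10 mm) · U_{j−i}.
At t = 8 h (j=4): Q = (4.2/10)·15 + (15.6/10)·21 + (31/10)·30 + (2.5/10)·12 = 135 m³/s.

Q ≈ 135 m³/s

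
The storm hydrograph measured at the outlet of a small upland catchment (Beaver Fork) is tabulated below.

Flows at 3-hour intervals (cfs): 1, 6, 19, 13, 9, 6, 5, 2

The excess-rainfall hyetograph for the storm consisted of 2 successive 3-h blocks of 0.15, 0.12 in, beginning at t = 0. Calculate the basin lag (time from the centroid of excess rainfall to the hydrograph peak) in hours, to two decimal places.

Centroid of excess rainfall: t_c = Σ P_i·t̄_i / ΣP_i = 2.8333 h (block centres at 1.5, 4.5 h).
Hydrograph peak occurs at t = 6 h, so basin lag t_L = 6 − 2.8333 = 3.17 h.

t_L ≈ 3.17 h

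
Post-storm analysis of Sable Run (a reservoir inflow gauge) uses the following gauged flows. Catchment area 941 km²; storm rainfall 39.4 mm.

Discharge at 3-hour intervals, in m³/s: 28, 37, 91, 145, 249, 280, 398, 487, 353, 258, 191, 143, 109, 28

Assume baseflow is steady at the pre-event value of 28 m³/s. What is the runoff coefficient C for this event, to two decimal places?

C ≈ 0.70

ΣQ_DR = 2405 m³/s; V = ΣQ_DR·Δt = 2.597 × 10^7 m³.
Runoff depth d = V / A = 27.60 mm.
C = d / P = 27.60 / 39.4 = 0.70.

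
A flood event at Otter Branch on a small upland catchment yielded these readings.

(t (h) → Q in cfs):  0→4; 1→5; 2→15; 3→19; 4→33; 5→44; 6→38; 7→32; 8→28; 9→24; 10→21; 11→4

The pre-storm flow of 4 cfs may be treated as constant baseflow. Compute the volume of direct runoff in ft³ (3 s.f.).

V ≈ 7.88 × 10^5 ft³

Direct-runoff ordinates (Q − Q_b): 0.0, 1.0, 11.0, 15.0, 29.0, 40.0, 34.0, 28.0, 24.0, 20.0, 17.0, 0.0 cfs.
ΣQ_DR = 219.0 cfs.
With Δt = 1 h = 3600 s, V = ΣQ_DR · Δt = 219.0 × 3600 = 7.88 × 10^5 ft³.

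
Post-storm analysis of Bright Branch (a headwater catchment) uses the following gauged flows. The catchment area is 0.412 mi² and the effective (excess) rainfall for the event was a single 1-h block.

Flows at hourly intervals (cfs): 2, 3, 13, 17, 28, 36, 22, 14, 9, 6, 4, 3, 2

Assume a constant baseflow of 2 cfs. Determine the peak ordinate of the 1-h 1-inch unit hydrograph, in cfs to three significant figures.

Direct runoff: 0.0, 1.0, 11.0, 15.0, 26.0, 34.0, 20.0, 12.0, 7.0, 4.0, 2.0, 1.0, 0.0 cfs; ΣQ_DR = 133.0 cfs, peak = 34.0 cfs.
Runoff depth d = ΣQ_DR·Δt / A = 133.0 × 3600 / (0.412 mi²) = 0.5002 in.
The 1-inch UH is the DRH scaled by (1 in)/d, so U_p = 34.0 × 1/0.5002 = 68.0 cfs.

U_p ≈ 68.0 cfs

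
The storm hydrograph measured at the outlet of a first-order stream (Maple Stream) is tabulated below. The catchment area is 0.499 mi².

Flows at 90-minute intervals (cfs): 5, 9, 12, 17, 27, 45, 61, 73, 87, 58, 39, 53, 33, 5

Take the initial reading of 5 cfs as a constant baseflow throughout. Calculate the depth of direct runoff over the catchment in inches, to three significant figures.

d ≈ 2.11 in

Direct runoff: 0.0, 4.0, 7.0, 12.0, 22.0, 40.0, 56.0, 68.0, 82.0, 53.0, 34.0, 48.0, 28.0, 0.0 cfs; ΣQ_DR = 454.0 cfs.
V = ΣQ_DR · Δt = 454.0 × 5400 s = 2.452 × 10^6 ft³.
Over A = 0.499 mi², depth = V / A = 2.11 in.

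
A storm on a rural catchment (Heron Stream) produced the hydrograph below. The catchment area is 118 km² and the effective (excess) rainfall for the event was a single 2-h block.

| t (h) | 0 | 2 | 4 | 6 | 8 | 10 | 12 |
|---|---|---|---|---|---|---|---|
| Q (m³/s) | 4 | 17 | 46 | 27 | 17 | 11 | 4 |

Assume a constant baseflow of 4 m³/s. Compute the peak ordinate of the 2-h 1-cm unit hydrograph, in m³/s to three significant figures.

U_p ≈ 70.2 m³/s

Direct runoff: 0.0, 13.0, 42.0, 23.0, 13.0, 7.0, 0.0 m³/s; ΣQ_DR = 98.00 m³/s, peak = 42.0 m³/s.
Runoff depth d = ΣQ_DR·Δt / A = 98.00 × 7200 / (118 km²) = 5.980 mm.
The 1-cm UH is the DRH scaled by (10 mm)/d, so U_p = 42.0 × 10/5.980 = 70.2 m³/s.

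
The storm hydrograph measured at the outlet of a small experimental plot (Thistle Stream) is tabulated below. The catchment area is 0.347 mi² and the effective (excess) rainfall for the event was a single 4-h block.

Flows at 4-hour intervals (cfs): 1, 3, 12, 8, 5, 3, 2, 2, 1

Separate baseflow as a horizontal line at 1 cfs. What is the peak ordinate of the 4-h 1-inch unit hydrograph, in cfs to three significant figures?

Direct runoff: 0.0, 2.0, 11.0, 7.0, 4.0, 2.0, 1.0, 1.0, 0.0 cfs; ΣQ_DR = 28.00 cfs, peak = 11.0 cfs.
Runoff depth d = ΣQ_DR·Δt / A = 28.00 × 14400 / (0.347 mi²) = 0.5002 in.
The 1-inch UH is the DRH scaled by (1 in)/d, so U_p = 11.0 × 1/0.5002 = 22.0 cfs.

U_p ≈ 22.0 cfs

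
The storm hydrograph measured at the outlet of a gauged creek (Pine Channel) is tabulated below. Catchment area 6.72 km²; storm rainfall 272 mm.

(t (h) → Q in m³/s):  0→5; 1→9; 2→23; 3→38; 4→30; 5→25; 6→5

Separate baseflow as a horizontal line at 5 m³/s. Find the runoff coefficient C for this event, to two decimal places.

ΣQ_DR = 100.0 m³/s; V = ΣQ_DR·Δt = 3.600 × 10^5 m³.
Runoff depth d = V / A = 53.57 mm.
C = d / P = 53.57 / 272 = 0.20.

C ≈ 0.20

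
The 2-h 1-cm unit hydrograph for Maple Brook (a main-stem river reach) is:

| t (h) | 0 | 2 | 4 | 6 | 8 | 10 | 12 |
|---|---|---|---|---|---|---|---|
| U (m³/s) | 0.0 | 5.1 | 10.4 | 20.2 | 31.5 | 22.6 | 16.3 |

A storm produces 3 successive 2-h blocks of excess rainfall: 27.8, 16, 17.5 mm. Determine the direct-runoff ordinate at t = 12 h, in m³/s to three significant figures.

By discrete convolution, Q_j = Σ (P_i / 10 mm) · U_{j−i}.
At t = 12 h (j=6): Q = (27.8/10)·16.3 + (16/10)·22.6 + (17.5/10)·31.5 = 137 m³/s.

Q ≈ 137 m³/s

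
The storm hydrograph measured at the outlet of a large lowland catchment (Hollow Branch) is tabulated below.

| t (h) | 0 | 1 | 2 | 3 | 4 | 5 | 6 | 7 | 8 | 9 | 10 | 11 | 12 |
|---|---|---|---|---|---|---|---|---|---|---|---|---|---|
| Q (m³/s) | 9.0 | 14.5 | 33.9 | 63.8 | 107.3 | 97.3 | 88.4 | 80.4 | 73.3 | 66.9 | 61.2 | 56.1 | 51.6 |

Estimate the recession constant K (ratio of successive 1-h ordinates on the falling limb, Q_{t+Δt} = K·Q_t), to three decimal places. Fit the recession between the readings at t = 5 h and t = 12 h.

Using the recession-limb readings at t = 5 h and t = 12 h: Q falls from 97.3 to 51.6 m³/s over 7 intervals.
K = (Q₂/Q₁)^(1/7) = (51.6/97.3)^(1/7) = 0.913.

K ≈ 0.913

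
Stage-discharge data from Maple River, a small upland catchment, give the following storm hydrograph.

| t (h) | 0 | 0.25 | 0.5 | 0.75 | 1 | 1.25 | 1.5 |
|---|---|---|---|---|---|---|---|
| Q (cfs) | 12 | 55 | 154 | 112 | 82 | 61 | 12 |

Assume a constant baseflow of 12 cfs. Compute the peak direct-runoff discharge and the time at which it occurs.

Q_p = 142.0 cfs at t = 0.5 h

Subtracting baseflow gives direct-runoff ordinates: 0.0, 43.0, 142.0, 100.0, 70.0, 49.0, 0.0 cfs.
The maximum is 142.0 cfs, occurring at the reading for t = 0.5 h.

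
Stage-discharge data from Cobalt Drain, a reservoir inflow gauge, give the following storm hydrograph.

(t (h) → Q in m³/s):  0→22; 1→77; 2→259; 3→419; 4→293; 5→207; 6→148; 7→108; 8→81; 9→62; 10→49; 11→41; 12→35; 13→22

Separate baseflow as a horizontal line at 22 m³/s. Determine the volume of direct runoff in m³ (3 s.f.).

Direct-runoff ordinates (Q − Q_b): 0.0, 55.0, 237.0, 397.0, 271.0, 185.0, 126.0, 86.0, 59.0, 40.0, 27.0, 19.0, 13.0, 0.0 m³/s.
ΣQ_DR = 1515 m³/s.
With Δt = 1 h = 3600 s, V = ΣQ_DR · Δt = 1515 × 3600 = 5.45 × 10^6 m³.

V ≈ 5.45 × 10^6 m³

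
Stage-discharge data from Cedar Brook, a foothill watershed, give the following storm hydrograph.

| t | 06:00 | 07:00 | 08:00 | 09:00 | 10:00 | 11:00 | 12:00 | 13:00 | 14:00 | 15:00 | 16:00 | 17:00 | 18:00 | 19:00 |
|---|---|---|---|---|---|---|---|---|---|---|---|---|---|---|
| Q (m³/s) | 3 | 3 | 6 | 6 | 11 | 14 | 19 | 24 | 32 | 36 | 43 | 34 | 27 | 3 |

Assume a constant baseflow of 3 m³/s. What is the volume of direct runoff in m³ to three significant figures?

V ≈ 7.88 × 10^5 m³

Direct-runoff ordinates (Q − Q_b): 0.0, 0.0, 3.0, 3.0, 8.0, 11.0, 16.0, 21.0, 29.0, 33.0, 40.0, 31.0, 24.0, 0.0 m³/s.
ΣQ_DR = 219.0 m³/s.
With Δt = 1 h = 3600 s, V = ΣQ_DR · Δt = 219.0 × 3600 = 7.88 × 10^5 m³.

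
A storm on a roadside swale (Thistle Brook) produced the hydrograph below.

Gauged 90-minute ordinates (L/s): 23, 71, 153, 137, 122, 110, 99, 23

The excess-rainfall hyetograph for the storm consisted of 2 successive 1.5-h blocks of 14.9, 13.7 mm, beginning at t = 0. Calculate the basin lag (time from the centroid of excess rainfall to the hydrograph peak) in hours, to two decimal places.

t_L ≈ 1.53 h

Centroid of excess rainfall: t_c = Σ P_i·t̄_i / ΣP_i = 1.4685 h (block centres at 0.75, 2.25 h).
Hydrograph peak occurs at t = 3 h, so basin lag t_L = 3 − 1.4685 = 1.53 h.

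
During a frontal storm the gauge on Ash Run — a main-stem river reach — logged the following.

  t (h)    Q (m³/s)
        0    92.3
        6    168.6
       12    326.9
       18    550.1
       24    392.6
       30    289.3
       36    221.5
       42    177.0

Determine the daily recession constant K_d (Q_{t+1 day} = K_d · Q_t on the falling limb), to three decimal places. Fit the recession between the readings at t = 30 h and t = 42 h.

Between t = 30 h and t = 42 h the flow falls from 289.3 to 177.0 m³/s over 2×6 h = 12 h.
Per-interval ratio K = (177.0/289.3)^(1/2) = 0.7822; K_d = K^(24/6) = 0.374.

K_d ≈ 0.374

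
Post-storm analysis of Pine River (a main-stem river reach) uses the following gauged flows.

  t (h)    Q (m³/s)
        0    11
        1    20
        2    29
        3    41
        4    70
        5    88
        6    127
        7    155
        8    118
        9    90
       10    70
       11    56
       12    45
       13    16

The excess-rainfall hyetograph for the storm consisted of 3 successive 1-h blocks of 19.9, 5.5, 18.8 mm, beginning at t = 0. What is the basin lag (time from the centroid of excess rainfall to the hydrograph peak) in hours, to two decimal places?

t_L ≈ 5.52 h

Centroid of excess rainfall: t_c = Σ P_i·t̄_i / ΣP_i = 1.4751 h (block centres at 0.5, 1.5, 2.5 h).
Hydrograph peak occurs at t = 7 h, so basin lag t_L = 7 − 1.4751 = 5.52 h.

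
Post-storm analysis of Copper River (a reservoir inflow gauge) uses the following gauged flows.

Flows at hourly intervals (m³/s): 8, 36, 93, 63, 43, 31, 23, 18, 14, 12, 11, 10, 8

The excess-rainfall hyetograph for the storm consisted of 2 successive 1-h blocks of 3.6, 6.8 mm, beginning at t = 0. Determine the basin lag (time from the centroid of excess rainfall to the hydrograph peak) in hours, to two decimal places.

Centroid of excess rainfall: t_c = Σ P_i·t̄_i / ΣP_i = 1.1538 h (block centres at 0.5, 1.5 h).
Hydrograph peak occurs at t = 2 h, so basin lag t_L = 2 − 1.1538 = 0.85 h.

t_L ≈ 0.85 h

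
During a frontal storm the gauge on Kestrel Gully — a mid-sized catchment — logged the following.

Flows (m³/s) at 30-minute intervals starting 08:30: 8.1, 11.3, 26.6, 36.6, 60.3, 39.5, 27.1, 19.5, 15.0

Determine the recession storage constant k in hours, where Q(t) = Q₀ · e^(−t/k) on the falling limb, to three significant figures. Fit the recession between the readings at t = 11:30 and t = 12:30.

On the falling limb, Q drops from 27.1 to 15.0 m³/s between t = 11:30 and t = 12:30 (Δt = 1 h).
k = −Δt / ln(Q₂/Q₁) = −1 / ln(15.0/27.1) = 1.69 h.

k ≈ 1.69 h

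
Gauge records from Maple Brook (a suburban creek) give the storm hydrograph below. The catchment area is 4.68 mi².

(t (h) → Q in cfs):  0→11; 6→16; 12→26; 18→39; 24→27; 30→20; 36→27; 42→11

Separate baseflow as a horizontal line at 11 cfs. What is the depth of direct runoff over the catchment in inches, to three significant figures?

Direct runoff: 0.0, 5.0, 15.0, 28.0, 16.0, 9.0, 16.0, 0.0 cfs; ΣQ_DR = 89.00 cfs.
V = ΣQ_DR · Δt = 89.00 × 21600 s = 1.922 × 10^6 ft³.
Over A = 4.68 mi², depth = V / A = 0.177 in.

d ≈ 0.177 in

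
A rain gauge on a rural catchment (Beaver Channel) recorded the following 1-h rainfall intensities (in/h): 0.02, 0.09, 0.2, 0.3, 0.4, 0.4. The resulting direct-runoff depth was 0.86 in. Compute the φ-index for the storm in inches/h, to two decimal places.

Only the 4 blocks with intensity above φ contribute runoff: 0.2, 0.3, 0.4, 0.4 in/h.
Σ(I−φ)·Δt = d  ⇒  (0.2+0.3+0.4+0.4 − 4φ)·1 = 0.86
φ = (1.300 − 0.86/1) / 4 = 0.11 in/h.

φ ≈ 0.11 in/h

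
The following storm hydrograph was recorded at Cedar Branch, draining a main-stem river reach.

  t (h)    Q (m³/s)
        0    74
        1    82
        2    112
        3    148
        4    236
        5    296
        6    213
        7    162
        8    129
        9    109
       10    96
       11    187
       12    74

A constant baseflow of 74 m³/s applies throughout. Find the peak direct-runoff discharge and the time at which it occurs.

Q_p = 222.0 m³/s at t = 5 h

Subtracting baseflow gives direct-runoff ordinates: 0.0, 8.0, 38.0, 74.0, 162.0, 222.0, 139.0, 88.0, 55.0, 35.0, 22.0, 113.0, 0.0 m³/s.
The maximum is 222.0 m³/s, occurring at the reading for t = 5 h.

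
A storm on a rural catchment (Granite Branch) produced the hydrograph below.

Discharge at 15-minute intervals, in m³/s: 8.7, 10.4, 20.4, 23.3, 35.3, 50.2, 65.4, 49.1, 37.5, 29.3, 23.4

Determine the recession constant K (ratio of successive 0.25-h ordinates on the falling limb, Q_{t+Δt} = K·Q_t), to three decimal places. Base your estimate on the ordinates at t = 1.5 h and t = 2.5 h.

K ≈ 0.773

Using the recession-limb readings at t = 1.5 h and t = 2.5 h: Q falls from 65.4 to 23.4 m³/s over 4 intervals.
K = (Q₂/Q₁)^(1/4) = (23.4/65.4)^(1/4) = 0.773.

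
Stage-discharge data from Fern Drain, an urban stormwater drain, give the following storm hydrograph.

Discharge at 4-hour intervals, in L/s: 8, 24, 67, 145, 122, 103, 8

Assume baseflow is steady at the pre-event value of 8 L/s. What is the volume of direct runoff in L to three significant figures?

Direct-runoff ordinates (Q − Q_b): 0.0, 16.0, 59.0, 137.0, 114.0, 95.0, 0.0 L/s.
ΣQ_DR = 421.0 L/s.
With Δt = 4 h = 14400 s, V = ΣQ_DR · Δt = 421.0 × 14400 = 6.06 × 10^6 L.

V ≈ 6.06 × 10^6 L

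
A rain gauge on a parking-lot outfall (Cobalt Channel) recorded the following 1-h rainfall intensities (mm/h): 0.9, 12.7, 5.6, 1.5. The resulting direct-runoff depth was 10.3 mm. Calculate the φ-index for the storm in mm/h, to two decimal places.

φ ≈ 4.00 mm/h

Only the 2 blocks with intensity above φ contribute runoff: 12.7, 5.6 mm/h.
Σ(I−φ)·Δt = d  ⇒  (12.7+5.6 − 2φ)·1 = 10.3
φ = (18.30 − 10.3/1) / 2 = 4.00 mm/h.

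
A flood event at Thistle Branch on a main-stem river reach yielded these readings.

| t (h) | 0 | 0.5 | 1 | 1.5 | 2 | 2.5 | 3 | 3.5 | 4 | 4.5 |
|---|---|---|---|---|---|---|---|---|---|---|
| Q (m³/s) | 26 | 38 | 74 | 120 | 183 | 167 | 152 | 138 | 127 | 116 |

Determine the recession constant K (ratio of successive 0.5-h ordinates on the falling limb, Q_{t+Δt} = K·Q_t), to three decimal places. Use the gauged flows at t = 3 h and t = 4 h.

K ≈ 0.914

Using the recession-limb readings at t = 3 h and t = 4 h: Q falls from 152 to 127 m³/s over 2 intervals.
K = (Q₂/Q₁)^(1/2) = (127/152)^(1/2) = 0.914.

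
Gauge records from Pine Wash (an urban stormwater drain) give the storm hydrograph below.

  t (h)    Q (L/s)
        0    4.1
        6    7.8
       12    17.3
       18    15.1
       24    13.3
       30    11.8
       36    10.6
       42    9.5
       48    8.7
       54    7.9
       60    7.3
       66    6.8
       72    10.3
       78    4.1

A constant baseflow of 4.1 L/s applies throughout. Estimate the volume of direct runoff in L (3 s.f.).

V ≈ 1.67 × 10^6 L

Direct-runoff ordinates (Q − Q_b): 0.0, 3.7, 13.2, 11.0, 9.2, 7.7, 6.5, 5.4, 4.6, 3.8, 3.2, 2.7, 6.2, 0.0 L/s.
ΣQ_DR = 77.20 L/s.
With Δt = 6 h = 21600 s, V = ΣQ_DR · Δt = 77.20 × 21600 = 1.67 × 10^6 L.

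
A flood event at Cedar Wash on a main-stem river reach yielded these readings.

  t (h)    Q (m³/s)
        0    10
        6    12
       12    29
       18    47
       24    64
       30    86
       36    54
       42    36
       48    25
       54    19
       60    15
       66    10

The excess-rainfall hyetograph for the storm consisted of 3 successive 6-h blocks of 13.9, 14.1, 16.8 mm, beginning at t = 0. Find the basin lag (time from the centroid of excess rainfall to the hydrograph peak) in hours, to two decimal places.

t_L ≈ 20.61 h

Centroid of excess rainfall: t_c = Σ P_i·t̄_i / ΣP_i = 9.3884 h (block centres at 3, 9, 15 h).
Hydrograph peak occurs at t = 30 h, so basin lag t_L = 30 − 9.3884 = 20.61 h.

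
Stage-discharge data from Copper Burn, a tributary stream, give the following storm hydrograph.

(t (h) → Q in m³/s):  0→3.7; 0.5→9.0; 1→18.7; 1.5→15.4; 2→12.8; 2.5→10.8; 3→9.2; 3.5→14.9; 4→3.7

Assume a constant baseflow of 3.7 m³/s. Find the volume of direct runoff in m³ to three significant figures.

V ≈ 1.17 × 10^5 m³

Direct-runoff ordinates (Q − Q_b): 0.0, 5.3, 15.0, 11.7, 9.1, 7.1, 5.5, 11.2, 0.0 m³/s.
ΣQ_DR = 64.90 m³/s.
With Δt = 0.5 h = 1800 s, V = ΣQ_DR · Δt = 64.90 × 1800 = 1.17 × 10^5 m³.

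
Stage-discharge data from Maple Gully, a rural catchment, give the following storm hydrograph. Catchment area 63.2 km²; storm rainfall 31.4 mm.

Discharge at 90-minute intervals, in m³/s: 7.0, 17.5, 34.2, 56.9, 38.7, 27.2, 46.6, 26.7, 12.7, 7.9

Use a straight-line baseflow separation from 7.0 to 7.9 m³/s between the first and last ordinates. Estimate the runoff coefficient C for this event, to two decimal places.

ΣQ_DR = 200.9 m³/s; V = ΣQ_DR·Δt = 1.085 × 10^6 m³.
Runoff depth d = V / A = 17.17 mm.
C = d / P = 17.17 / 31.4 = 0.55.

C ≈ 0.55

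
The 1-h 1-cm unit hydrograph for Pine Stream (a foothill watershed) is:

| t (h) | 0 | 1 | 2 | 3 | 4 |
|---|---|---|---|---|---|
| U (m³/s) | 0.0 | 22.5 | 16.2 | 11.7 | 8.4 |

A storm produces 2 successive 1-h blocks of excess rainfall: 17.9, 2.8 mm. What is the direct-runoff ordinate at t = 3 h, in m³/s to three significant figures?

Q ≈ 25.5 m³/s

By discrete convolution, Q_j = Σ (P_i / 10 mm) · U_{j−i}.
At t = 3 h (j=3): Q = (17.9/10)·11.7 + (2.8/10)·16.2 = 25.5 m³/s.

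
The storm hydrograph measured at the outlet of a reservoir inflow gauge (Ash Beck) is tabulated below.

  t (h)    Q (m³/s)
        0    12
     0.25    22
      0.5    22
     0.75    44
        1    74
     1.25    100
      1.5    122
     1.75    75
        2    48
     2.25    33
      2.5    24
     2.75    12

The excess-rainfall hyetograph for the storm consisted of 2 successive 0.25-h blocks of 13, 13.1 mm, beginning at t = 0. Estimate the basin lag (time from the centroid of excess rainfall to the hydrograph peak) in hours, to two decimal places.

t_L ≈ 1.25 h

Centroid of excess rainfall: t_c = Σ P_i·t̄_i / ΣP_i = 0.2505 h (block centres at 0.125, 0.375 h).
Hydrograph peak occurs at t = 1.5 h, so basin lag t_L = 1.5 − 0.2505 = 1.25 h.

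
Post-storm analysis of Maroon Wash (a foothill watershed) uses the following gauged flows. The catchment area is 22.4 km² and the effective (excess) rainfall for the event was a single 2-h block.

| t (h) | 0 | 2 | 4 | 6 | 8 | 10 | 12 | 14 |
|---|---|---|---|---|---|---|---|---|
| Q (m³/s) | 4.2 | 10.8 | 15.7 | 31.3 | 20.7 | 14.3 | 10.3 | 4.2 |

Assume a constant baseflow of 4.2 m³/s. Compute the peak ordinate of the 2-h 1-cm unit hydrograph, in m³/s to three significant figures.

Direct runoff: 0.0, 6.6, 11.5, 27.1, 16.5, 10.1, 6.1, 0.0 m³/s; ΣQ_DR = 77.90 m³/s, peak = 27.1 m³/s.
Runoff depth d = ΣQ_DR·Δt / A = 77.90 × 7200 / (22.4 km²) = 25.04 mm.
The 1-cm UH is the DRH scaled by (10 mm)/d, so U_p = 27.1 × 10/25.04 = 10.8 m³/s.

U_p ≈ 10.8 m³/s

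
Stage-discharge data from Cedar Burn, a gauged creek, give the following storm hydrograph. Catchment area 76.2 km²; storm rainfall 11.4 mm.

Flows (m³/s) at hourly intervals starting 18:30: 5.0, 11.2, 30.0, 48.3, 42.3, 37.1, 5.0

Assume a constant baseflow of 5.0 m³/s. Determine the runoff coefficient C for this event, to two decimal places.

ΣQ_DR = 143.9 m³/s; V = ΣQ_DR·Δt = 5.180 × 10^5 m³.
Runoff depth d = V / A = 6.798 mm.
C = d / P = 6.798 / 11.4 = 0.60.

C ≈ 0.60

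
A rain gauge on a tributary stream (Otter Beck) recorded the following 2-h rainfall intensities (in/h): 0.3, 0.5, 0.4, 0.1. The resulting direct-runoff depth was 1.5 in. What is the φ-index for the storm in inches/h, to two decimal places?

φ ≈ 0.15 in/h

Only the 3 blocks with intensity above φ contribute runoff: 0.3, 0.5, 0.4 in/h.
Σ(I−φ)·Δt = d  ⇒  (0.3+0.5+0.4 − 3φ)·2 = 1.5
φ = (1.200 − 1.5/2) / 3 = 0.15 in/h.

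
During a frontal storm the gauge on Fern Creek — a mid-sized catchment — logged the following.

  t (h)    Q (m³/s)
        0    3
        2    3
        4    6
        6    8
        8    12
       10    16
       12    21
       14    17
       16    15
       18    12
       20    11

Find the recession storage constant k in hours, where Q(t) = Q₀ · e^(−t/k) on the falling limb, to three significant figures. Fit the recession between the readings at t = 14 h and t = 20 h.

k ≈ 13.8 h

On the falling limb, Q drops from 17 to 11 m³/s between t = 14 h and t = 20 h (Δt = 6 h).
k = −Δt / ln(Q₂/Q₁) = −6 / ln(11/17) = 13.8 h.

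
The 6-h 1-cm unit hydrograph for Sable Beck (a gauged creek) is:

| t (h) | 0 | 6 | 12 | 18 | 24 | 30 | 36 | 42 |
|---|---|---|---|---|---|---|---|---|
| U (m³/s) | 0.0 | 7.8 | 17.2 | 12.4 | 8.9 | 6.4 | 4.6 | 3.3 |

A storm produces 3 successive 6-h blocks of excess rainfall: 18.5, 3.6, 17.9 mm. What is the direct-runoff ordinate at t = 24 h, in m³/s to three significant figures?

Q ≈ 51.7 m³/s

By discrete convolution, Q_j = Σ (P_i / 10 mm) · U_{j−i}.
At t = 24 h (j=4): Q = (18.5/10)·8.9 + (3.6/10)·12.4 + (17.9/10)·17.2 = 51.7 m³/s.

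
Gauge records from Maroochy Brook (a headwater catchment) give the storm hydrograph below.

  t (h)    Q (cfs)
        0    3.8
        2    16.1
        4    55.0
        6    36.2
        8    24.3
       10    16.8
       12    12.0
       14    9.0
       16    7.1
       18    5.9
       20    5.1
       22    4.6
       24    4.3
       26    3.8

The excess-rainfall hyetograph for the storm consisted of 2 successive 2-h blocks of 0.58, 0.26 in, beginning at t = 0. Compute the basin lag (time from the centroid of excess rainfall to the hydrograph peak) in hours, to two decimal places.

t_L ≈ 2.38 h

Centroid of excess rainfall: t_c = Σ P_i·t̄_i / ΣP_i = 1.6190 h (block centres at 1, 3 h).
Hydrograph peak occurs at t = 4 h, so basin lag t_L = 4 − 1.6190 = 2.38 h.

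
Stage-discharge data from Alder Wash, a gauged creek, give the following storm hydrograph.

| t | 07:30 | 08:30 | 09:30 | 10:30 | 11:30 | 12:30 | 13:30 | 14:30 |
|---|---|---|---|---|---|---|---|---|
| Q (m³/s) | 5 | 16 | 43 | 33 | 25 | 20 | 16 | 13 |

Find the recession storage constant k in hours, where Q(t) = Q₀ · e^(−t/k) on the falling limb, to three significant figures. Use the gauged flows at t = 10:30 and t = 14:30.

k ≈ 4.29 h

On the falling limb, Q drops from 33 to 13 m³/s between t = 10:30 and t = 14:30 (Δt = 4 h).
k = −Δt / ln(Q₂/Q₁) = −4 / ln(13/33) = 4.29 h.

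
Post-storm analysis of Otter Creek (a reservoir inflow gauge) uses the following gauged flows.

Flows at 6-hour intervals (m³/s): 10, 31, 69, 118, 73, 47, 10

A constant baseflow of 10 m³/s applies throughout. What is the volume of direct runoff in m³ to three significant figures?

Direct-runoff ordinates (Q − Q_b): 0.0, 21.0, 59.0, 108.0, 63.0, 37.0, 0.0 m³/s.
ΣQ_DR = 288.0 m³/s.
With Δt = 6 h = 21600 s, V = ΣQ_DR · Δt = 288.0 × 21600 = 6.22 × 10^6 m³.

V ≈ 6.22 × 10^6 m³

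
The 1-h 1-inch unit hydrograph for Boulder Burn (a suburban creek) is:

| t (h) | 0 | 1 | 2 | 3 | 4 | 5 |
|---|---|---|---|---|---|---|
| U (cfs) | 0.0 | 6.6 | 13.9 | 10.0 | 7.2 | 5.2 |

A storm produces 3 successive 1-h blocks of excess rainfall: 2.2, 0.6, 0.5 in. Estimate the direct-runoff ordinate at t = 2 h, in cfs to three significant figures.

Q ≈ 34.5 cfs

By discrete convolution, Q_j = Σ (P_i / 1 in) · U_{j−i}.
At t = 2 h (j=2): Q = (2.2/1)·13.9 + (0.6/1)·6.6 + (0.5/1)·0.0 = 34.5 cfs.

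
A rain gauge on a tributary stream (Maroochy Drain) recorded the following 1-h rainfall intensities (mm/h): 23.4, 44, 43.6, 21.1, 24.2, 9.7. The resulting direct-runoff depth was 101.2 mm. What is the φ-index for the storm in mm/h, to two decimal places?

φ ≈ 11.02 mm/h

Only the 5 blocks with intensity above φ contribute runoff: 23.4, 44, 43.6, 21.1, 24.2 mm/h.
Σ(I−φ)·Δt = d  ⇒  (23.4+44+43.6+21.1+24.2 − 5φ)·1 = 101.2
φ = (156.3 − 101.2/1) / 5 = 11.02 mm/h.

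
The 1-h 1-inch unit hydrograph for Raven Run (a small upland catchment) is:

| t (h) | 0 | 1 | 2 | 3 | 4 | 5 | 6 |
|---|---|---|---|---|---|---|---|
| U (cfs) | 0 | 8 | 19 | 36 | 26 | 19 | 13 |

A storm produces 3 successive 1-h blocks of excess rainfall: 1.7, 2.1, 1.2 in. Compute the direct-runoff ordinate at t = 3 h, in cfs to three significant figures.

By discrete convolution, Q_j = Σ (P_i / 1 in) · U_{j−i}.
At t = 3 h (j=3): Q = (1.7/1)·36 + (2.1/1)·19 + (1.2/1)·8 = 111 cfs.

Q ≈ 111 cfs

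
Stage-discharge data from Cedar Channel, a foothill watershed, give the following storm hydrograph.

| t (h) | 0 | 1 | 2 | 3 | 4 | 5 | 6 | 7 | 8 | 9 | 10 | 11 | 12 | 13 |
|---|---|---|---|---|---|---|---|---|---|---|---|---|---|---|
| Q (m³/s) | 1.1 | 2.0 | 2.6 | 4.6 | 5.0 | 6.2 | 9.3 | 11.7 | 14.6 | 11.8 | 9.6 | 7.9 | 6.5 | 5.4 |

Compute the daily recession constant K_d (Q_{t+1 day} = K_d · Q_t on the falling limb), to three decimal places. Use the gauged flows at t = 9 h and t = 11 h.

K_d ≈ 0.008

Between t = 9 h and t = 11 h the flow falls from 11.8 to 7.9 m³/s over 2×1 h = 2 h.
Per-interval ratio K = (7.9/11.8)^(1/2) = 0.8182; K_d = K^(24/1) = 0.008.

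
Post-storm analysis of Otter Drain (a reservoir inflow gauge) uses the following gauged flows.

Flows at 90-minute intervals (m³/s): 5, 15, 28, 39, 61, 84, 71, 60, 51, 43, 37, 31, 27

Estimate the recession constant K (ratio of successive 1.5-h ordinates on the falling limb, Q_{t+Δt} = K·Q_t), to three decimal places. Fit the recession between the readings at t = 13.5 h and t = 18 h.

Using the recession-limb readings at t = 13.5 h and t = 18 h: Q falls from 43 to 27 m³/s over 3 intervals.
K = (Q₂/Q₁)^(1/3) = (27/43)^(1/3) = 0.856.

K ≈ 0.856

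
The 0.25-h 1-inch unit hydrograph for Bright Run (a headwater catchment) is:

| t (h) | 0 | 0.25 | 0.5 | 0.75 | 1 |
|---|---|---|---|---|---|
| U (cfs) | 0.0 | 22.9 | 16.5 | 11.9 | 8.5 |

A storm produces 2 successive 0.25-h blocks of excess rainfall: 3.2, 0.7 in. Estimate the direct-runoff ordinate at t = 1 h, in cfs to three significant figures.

Q ≈ 35.5 cfs

By discrete convolution, Q_j = Σ (P_i / 1 in) · U_{j−i}.
At t = 1 h (j=4): Q = (3.2/1)·8.5 + (0.7/1)·11.9 = 35.5 cfs.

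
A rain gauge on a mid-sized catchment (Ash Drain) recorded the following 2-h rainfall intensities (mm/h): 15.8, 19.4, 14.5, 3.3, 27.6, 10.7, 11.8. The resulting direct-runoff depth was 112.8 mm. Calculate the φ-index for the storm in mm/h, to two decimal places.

Only the 6 blocks with intensity above φ contribute runoff: 15.8, 19.4, 14.5, 27.6, 10.7, 11.8 mm/h.
Σ(I−φ)·Δt = d  ⇒  (15.8+19.4+14.5+27.6+10.7+11.8 − 6φ)·2 = 112.8
φ = (99.80 − 112.8/2) / 6 = 7.23 mm/h.

φ ≈ 7.23 mm/h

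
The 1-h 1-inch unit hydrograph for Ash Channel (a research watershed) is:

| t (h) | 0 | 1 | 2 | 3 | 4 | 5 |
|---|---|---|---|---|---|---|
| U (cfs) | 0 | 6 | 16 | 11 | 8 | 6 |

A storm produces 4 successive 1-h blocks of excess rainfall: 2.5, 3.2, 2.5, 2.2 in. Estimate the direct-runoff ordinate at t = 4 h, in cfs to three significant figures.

By discrete convolution, Q_j = Σ (P_i / 1 in) · U_{j−i}.
At t = 4 h (j=4): Q = (2.5/1)·8 + (3.2/1)·11 + (2.5/1)·16 + (2.2/1)·6 = 108 cfs.

Q ≈ 108 cfs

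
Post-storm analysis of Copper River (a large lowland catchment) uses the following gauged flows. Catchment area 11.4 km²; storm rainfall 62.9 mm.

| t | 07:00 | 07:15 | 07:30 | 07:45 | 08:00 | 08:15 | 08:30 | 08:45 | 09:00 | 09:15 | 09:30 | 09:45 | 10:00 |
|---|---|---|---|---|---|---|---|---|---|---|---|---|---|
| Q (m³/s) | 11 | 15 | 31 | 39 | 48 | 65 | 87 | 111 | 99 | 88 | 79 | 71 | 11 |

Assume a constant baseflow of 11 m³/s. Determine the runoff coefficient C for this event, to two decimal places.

ΣQ_DR = 612.0 m³/s; V = ΣQ_DR·Δt = 5.508 × 10^5 m³.
Runoff depth d = V / A = 48.32 mm.
C = d / P = 48.32 / 62.9 = 0.77.

C ≈ 0.77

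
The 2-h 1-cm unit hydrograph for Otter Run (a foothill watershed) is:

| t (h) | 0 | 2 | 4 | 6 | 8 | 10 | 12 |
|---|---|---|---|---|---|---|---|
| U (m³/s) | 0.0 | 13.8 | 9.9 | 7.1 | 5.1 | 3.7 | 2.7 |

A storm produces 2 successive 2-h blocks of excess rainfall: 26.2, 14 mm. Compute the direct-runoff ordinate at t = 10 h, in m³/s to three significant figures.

By discrete convolution, Q_j = Σ (P_i / 10 mm) · U_{j−i}.
At t = 10 h (j=5): Q = (26.2/10)·3.7 + (14/10)·5.1 = 16.8 m³/s.

Q ≈ 16.8 m³/s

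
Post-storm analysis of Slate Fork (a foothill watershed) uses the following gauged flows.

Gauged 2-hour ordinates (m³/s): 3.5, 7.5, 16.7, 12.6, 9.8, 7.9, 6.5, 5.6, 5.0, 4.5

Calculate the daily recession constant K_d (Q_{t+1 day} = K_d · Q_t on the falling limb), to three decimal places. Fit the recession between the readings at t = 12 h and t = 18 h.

Between t = 12 h and t = 18 h the flow falls from 6.5 to 4.5 m³/s over 3×2 h = 6 h.
Per-interval ratio K = (4.5/6.5)^(1/3) = 0.8846; K_d = K^(24/2) = 0.230.

K_d ≈ 0.230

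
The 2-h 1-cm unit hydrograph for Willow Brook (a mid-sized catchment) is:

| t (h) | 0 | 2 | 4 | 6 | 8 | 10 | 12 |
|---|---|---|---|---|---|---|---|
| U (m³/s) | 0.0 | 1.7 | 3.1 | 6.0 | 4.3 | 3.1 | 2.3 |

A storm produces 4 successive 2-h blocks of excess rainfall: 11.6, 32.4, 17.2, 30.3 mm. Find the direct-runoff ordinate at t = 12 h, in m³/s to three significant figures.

By discrete convolution, Q_j = Σ (P_i / 10 mm) · U_{j−i}.
At t = 12 h (j=6): Q = (11.6/10)·2.3 + (32.4/10)·3.1 + (17.2/10)·4.3 + (30.3/10)·6.0 = 38.3 m³/s.

Q ≈ 38.3 m³/s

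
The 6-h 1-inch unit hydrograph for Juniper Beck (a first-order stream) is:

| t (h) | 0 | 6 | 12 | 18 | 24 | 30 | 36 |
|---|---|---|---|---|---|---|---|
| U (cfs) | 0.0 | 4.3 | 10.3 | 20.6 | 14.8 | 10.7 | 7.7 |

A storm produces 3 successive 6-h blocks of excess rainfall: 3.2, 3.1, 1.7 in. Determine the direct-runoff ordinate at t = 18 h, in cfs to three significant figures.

Q ≈ 105 cfs

By discrete convolution, Q_j = Σ (P_i / 1 in) · U_{j−i}.
At t = 18 h (j=3): Q = (3.2/1)·20.6 + (3.1/1)·10.3 + (1.7/1)·4.3 = 105 cfs.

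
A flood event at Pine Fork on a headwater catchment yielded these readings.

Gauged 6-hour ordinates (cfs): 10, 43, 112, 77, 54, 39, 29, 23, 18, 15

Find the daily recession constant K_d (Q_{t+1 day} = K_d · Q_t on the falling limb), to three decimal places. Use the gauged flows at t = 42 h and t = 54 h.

K_d ≈ 0.425

Between t = 42 h and t = 54 h the flow falls from 23 to 15 cfs over 2×6 h = 12 h.
Per-interval ratio K = (15/23)^(1/2) = 0.8076; K_d = K^(24/6) = 0.425.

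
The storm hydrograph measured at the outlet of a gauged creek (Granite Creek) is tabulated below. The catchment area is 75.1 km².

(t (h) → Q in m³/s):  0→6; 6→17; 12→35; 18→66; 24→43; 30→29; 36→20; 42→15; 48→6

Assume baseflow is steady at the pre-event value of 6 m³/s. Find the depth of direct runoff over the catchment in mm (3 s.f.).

d ≈ 52.6 mm

Direct runoff: 0.0, 11.0, 29.0, 60.0, 37.0, 23.0, 14.0, 9.0, 0.0 m³/s; ΣQ_DR = 183.0 m³/s.
V = ΣQ_DR · Δt = 183.0 × 21600 s = 3.953 × 10^6 m³.
Over A = 75.1 km², depth = V / A = 52.6 mm.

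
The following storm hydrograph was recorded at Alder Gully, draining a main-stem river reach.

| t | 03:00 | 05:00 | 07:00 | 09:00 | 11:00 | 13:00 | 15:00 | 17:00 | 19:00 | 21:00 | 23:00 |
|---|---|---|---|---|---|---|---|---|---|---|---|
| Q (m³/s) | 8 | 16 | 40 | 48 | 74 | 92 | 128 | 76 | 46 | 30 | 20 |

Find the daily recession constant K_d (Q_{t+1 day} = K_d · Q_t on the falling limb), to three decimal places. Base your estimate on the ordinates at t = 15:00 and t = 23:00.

K_d ≈ 0.004

Between t = 15:00 and t = 23:00 the flow falls from 128 to 20 m³/s over 4×2 h = 8 h.
Per-interval ratio K = (20/128)^(1/4) = 0.6287; K_d = K^(24/2) = 0.004.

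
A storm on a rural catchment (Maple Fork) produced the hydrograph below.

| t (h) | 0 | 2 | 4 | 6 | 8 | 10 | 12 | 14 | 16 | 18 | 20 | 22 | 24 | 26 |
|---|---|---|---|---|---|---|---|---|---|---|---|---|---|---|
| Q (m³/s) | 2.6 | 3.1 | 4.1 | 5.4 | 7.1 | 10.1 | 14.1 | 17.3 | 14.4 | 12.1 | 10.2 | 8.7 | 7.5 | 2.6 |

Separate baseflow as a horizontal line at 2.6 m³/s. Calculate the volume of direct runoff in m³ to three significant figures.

Direct-runoff ordinates (Q − Q_b): 0.0, 0.5, 1.5, 2.8, 4.5, 7.5, 11.5, 14.7, 11.8, 9.5, 7.6, 6.1, 4.9, 0.0 m³/s.
ΣQ_DR = 82.90 m³/s.
With Δt = 2 h = 7200 s, V = ΣQ_DR · Δt = 82.90 × 7200 = 5.97 × 10^5 m³.

V ≈ 5.97 × 10^5 m³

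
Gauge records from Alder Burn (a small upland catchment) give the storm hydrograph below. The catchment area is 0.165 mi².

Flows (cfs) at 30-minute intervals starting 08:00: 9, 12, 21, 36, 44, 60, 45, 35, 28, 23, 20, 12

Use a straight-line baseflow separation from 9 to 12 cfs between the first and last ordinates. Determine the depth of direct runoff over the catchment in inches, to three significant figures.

d ≈ 1.03 in

Direct runoff: 0.00, 2.73, 11.45, 26.18, 33.91, 49.64, 34.36, 24.09, 16.82, 11.55, 8.27, 0.00 cfs; ΣQ_DR = 219.0 cfs.
V = ΣQ_DR · Δt = 219.0 × 1800 s = 3.942 × 10^5 ft³.
Over A = 0.165 mi², depth = V / A = 1.03 in.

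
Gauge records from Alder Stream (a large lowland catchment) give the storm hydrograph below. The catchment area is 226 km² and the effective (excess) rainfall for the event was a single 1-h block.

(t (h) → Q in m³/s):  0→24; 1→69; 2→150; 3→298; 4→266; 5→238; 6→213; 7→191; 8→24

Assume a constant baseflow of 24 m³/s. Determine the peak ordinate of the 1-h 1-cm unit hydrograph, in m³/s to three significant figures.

Direct runoff: 0.0, 45.0, 126.0, 274.0, 242.0, 214.0, 189.0, 167.0, 0.0 m³/s; ΣQ_DR = 1257 m³/s, peak = 274.0 m³/s.
Runoff depth d = ΣQ_DR·Δt / A = 1257 × 3600 / (226 km²) = 20.02 mm.
The 1-cm UH is the DRH scaled by (10 mm)/d, so U_p = 274.0 × 10/20.02 = 137 m³/s.

U_p ≈ 137 m³/s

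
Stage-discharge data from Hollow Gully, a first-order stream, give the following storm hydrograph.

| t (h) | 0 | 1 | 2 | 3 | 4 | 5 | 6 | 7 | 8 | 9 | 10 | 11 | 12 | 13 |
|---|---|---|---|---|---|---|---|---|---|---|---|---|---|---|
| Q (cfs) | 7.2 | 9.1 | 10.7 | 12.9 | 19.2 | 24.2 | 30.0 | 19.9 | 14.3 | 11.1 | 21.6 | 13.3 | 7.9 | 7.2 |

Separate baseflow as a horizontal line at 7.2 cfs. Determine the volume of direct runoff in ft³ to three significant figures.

Direct-runoff ordinates (Q − Q_b): 0.0, 1.9, 3.5, 5.7, 12.0, 17.0, 22.8, 12.7, 7.1, 3.9, 14.4, 6.1, 0.7, 0.0 cfs.
ΣQ_DR = 107.8 cfs.
With Δt = 1 h = 3600 s, V = ΣQ_DR · Δt = 107.8 × 3600 = 3.88 × 10^5 ft³.

V ≈ 3.88 × 10^5 ft³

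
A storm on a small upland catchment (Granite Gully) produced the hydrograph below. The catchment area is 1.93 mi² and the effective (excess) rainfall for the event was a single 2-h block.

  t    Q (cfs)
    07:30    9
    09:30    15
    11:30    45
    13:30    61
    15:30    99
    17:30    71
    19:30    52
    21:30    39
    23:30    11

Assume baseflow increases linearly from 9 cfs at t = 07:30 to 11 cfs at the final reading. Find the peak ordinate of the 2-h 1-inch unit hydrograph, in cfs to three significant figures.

U_p ≈ 178 cfs

Direct runoff: 0.00, 5.75, 35.50, 51.25, 89.00, 60.75, 41.50, 28.25, 0.00 cfs; ΣQ_DR = 312.0 cfs, peak = 89.00 cfs.
Runoff depth d = ΣQ_DR·Δt / A = 312.0 × 7200 / (1.93 mi²) = 0.5010 in.
The 1-inch UH is the DRH scaled by (1 in)/d, so U_p = 89.00 × 1/0.5010 = 178 cfs.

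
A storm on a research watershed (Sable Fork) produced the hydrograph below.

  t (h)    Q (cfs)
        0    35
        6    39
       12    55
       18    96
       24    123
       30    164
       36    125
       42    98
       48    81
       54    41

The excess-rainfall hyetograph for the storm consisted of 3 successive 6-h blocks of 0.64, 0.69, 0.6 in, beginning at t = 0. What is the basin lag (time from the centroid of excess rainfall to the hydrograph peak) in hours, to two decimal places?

Centroid of excess rainfall: t_c = Σ P_i·t̄_i / ΣP_i = 8.8756 h (block centres at 3, 9, 15 h).
Hydrograph peak occurs at t = 30 h, so basin lag t_L = 30 − 8.8756 = 21.12 h.

t_L ≈ 21.12 h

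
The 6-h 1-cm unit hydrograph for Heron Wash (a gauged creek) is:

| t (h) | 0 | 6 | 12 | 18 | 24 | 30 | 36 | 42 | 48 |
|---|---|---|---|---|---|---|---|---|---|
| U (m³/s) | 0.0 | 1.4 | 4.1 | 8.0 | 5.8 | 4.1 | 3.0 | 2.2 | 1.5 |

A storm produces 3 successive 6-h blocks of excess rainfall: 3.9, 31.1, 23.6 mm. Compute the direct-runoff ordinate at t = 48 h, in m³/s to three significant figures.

By discrete convolution, Q_j = Σ (P_i / 10 mm) · U_{j−i}.
At t = 48 h (j=8): Q = (3.9/10)·1.5 + (31.1/10)·2.2 + (23.6/10)·3.0 = 14.5 m³/s.

Q ≈ 14.5 m³/s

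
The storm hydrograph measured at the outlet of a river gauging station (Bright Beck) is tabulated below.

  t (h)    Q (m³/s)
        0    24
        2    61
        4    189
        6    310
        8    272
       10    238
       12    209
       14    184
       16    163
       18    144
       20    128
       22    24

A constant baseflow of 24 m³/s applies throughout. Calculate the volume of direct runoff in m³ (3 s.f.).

Direct-runoff ordinates (Q − Q_b): 0.0, 37.0, 165.0, 286.0, 248.0, 214.0, 185.0, 160.0, 139.0, 120.0, 104.0, 0.0 m³/s.
ΣQ_DR = 1658 m³/s.
With Δt = 2 h = 7200 s, V = ΣQ_DR · Δt = 1658 × 7200 = 1.19 × 10^7 m³.

V ≈ 1.19 × 10^7 m³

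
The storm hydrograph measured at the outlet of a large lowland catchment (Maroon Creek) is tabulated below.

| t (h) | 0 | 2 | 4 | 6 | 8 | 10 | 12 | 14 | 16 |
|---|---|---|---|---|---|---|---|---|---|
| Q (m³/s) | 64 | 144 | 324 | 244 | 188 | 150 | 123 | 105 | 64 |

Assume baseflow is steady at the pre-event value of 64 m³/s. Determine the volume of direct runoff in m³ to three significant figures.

V ≈ 5.98 × 10^6 m³

Direct-runoff ordinates (Q − Q_b): 0.0, 80.0, 260.0, 180.0, 124.0, 86.0, 59.0, 41.0, 0.0 m³/s.
ΣQ_DR = 830.0 m³/s.
With Δt = 2 h = 7200 s, V = ΣQ_DR · Δt = 830.0 × 7200 = 5.98 × 10^6 m³.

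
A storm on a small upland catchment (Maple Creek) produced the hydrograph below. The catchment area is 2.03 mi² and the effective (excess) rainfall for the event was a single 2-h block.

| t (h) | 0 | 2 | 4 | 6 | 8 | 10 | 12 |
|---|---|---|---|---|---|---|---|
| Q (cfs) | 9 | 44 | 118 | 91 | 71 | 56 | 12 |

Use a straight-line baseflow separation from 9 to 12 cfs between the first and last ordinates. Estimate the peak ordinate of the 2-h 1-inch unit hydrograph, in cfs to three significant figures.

Direct runoff: 0.00, 34.50, 108.00, 80.50, 60.00, 44.50, 0.00 cfs; ΣQ_DR = 327.5 cfs, peak = 108.00 cfs.
Runoff depth d = ΣQ_DR·Δt / A = 327.5 × 7200 / (2.03 mi²) = 0.5000 in.
The 1-inch UH is the DRH scaled by (1 in)/d, so U_p = 108.00 × 1/0.5000 = 216 cfs.

U_p ≈ 216 cfs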